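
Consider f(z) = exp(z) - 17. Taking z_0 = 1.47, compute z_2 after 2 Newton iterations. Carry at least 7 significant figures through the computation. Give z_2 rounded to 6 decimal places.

3.591934

f'(z) = exp(z)
z_0 = 1.470000: f = -12.650765, f' = 4.349235 → z_1 = 1.470000 - (-12.650765)/(4.349235) = 4.378733
z_1 = 4.378733: f = 62.736962, f' = 79.736962 → z_2 = 4.378733 - (62.736962)/(79.736962) = 3.591934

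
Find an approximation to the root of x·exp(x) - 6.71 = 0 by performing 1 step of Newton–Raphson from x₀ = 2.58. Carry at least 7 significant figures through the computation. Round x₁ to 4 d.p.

f'(x) = (x + 1)·exp(x)
x_0 = 2.580000: f = 27.338616, f' = 47.245755 → x_1 = 2.580000 - (27.338616)/(47.245755) = 2.001353

2.0014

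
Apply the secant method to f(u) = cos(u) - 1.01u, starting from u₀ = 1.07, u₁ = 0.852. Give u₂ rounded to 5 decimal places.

0.74148

f(u_0) = -0.600576, f(u_1) = -0.202041
u_2 = 0.852000 - (-0.202041)·(0.852000 - 1.070000)/(-0.202041 - (-0.600576)) = 0.741483; f(u_2) = -0.011430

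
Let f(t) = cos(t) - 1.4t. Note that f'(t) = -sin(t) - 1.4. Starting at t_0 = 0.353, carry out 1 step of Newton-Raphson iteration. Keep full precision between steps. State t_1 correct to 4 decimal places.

0.6074

Newton update: t ← t − f(t)/f'(t).
t_0 = 0.353000: f = 0.444140, f' = -1.745714 → t_1 = 0.353000 - (0.444140)/(-1.745714) = 0.607417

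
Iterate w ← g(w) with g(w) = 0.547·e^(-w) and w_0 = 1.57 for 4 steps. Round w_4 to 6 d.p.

0.391007

w_1 = g(1.570000) = 0.113801
w_2 = g(0.113801) = 0.488162
w_3 = g(0.488162) = 0.335723
w_4 = g(0.335723) = 0.391007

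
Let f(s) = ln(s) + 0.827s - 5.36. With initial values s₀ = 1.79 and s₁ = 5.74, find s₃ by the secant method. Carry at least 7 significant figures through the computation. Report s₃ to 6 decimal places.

f(s_0) = -3.297454, f(s_1) = 1.134439
s_2 = 5.740000 - (1.134439)·(5.740000 - 1.790000)/(1.134439 - (-3.297454)) = 4.728912; f(s_2) = 0.104505
s_3 = 4.728912 - (0.104505)·(4.728912 - 5.740000)/(0.104505 - (1.134439)) = 4.626319; f(s_3) = -0.002273

4.626319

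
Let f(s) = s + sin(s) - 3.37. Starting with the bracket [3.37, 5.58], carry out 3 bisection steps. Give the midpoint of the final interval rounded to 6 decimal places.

4.336875

f(3.370000) = -0.226427, f(5.580000) = 1.563349 (opposite signs)
step 1: m = 4.475000, f(m) = 0.133045 > 0 → root in [3.370000, 4.475000]
step 2: m = 3.922500, f(m) = -0.151424 < 0 → root in [3.922500, 4.475000]
step 3: m = 4.198750, f(m) = -0.042212 < 0 → root in [4.198750, 4.475000]
Midpoint of [4.198750, 4.475000] = 4.336875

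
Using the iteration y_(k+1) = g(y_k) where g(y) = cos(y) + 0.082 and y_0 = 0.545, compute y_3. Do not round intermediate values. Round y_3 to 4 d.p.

0.8633

y_1 = g(0.545000) = 0.937127
y_2 = g(0.937127) = 0.674105
y_3 = g(0.674105) = 0.863266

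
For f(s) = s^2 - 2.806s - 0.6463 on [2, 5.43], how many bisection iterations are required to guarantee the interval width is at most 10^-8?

29

Initial width b − a = 5.43 − 2 = 3.430000.
After n steps the width is (b−a)/2^n; need (b−a)/2^n ≤ 10^-8.
So n ≥ log₂(3.430000/10^-8) = log₂(343000000.0000) ≈ 28.3536.
Hence n = 29.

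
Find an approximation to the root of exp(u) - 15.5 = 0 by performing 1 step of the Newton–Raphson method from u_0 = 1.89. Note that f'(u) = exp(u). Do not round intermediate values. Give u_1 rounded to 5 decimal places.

u_0 = 1.890000: f = -8.880631, f' = 6.619369 → u_1 = 1.890000 - (-8.880631)/(6.619369) = 3.231613

3.23161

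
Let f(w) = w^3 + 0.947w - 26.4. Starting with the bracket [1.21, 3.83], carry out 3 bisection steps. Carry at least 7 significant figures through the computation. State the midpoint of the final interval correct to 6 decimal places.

3.011250

f(1.210000) = -23.482569, f(3.830000) = 33.408897 (opposite signs)
step 1: m = 2.520000, f(m) = -8.010552 < 0 → root in [2.520000, 3.830000]
step 2: m = 3.175000, f(m) = 8.612709 > 0 → root in [2.520000, 3.175000]
step 3: m = 2.847500, f(m) = -0.615158 < 0 → root in [2.847500, 3.175000]
Midpoint of [2.847500, 3.175000] = 3.011250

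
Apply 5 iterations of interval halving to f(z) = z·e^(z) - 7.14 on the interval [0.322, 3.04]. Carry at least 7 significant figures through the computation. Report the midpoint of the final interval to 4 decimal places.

1.5536

f(0.322000) = -6.695677, f(3.040000) = 56.411939 (opposite signs)
step 1: m = 1.681000, f(m) = 1.888524 > 0 → root in [0.322000, 1.681000]
step 2: m = 1.001500, f(m) = -4.413554 < 0 → root in [1.001500, 1.681000]
step 3: m = 1.341250, f(m) = -2.011301 < 0 → root in [1.341250, 1.681000]
step 4: m = 1.511125, f(m) = -0.291844 < 0 → root in [1.511125, 1.681000]
step 5: m = 1.596062, f(m) = 0.734283 > 0 → root in [1.511125, 1.596062]
Midpoint of [1.511125, 1.596062] = 1.553594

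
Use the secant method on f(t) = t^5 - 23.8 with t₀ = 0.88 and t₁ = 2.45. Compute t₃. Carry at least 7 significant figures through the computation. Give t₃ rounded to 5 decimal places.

f(t_0) = -23.272268, f(t_1) = 64.473515
t_2 = 2.450000 - (64.473515)·(2.450000 - 0.880000)/(64.473515 - (-23.272268)) = 1.296401; f(t_2) = -20.138177
t_3 = 1.296401 - (-20.138177)·(1.296401 - 2.450000)/(-20.138177 - (64.473515)) = 1.570966; f(t_3) = -14.231721

1.57097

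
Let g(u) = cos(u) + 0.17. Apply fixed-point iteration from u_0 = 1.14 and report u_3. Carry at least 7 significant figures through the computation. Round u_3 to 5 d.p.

u_1 = g(1.140000) = 0.587595
u_2 = g(0.587595) = 1.002277
u_3 = g(1.002277) = 0.708385

0.70839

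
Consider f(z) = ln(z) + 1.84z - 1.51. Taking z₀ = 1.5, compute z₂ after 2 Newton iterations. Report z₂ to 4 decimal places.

0.8858

f'(z) = 1/z + 1.84
z_0 = 1.500000: f = 1.655465, f' = 2.506667 → z_1 = 1.500000 - (1.655465)/(2.506667) = 0.839575
z_1 = 0.839575: f = -0.140041, f' = 3.031079 → z_2 = 0.839575 - (-0.140041)/(3.031079) = 0.885777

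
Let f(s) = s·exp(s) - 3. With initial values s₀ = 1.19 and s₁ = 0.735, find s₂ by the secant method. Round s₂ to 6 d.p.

1.015630

f(s_0) = 0.911627, f(s_1) = -1.467171
s_2 = 0.735000 - (-1.467171)·(0.735000 - 1.190000)/(-1.467171 - (0.911627)) = 1.015630; f(s_2) = -0.195740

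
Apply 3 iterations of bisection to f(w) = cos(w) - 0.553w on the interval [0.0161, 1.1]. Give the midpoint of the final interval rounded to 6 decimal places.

f(0.016100) = 0.990967, f(1.100000) = -0.154704 (opposite signs)
step 1: m = 0.558050, f(m) = 0.539688 > 0 → root in [0.558050, 1.100000]
step 2: m = 0.829025, f(m) = 0.217144 > 0 → root in [0.829025, 1.100000]
step 3: m = 0.964513, f(m) = 0.036442 > 0 → root in [0.964513, 1.100000]
Midpoint of [0.964513, 1.100000] = 1.032256

1.032256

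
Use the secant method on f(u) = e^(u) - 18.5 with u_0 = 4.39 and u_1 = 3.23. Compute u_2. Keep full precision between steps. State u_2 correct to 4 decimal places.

3.0879

f(u_0) = 62.140419, f(u_1) = 6.779657
u_2 = 3.230000 - (6.779657)·(3.230000 - 4.390000)/(6.779657 - (62.140419)) = 3.087943; f(u_2) = 3.431910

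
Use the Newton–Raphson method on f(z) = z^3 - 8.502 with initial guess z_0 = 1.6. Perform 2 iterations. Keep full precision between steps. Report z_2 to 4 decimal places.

2.0489

f'(z) = 3z^2
z_0 = 1.600000: f = -4.406000, f' = 7.680000 → z_1 = 1.600000 - (-4.406000)/(7.680000) = 2.173698
z_1 = 2.173698: f = 1.768641, f' = 14.174888 → z_2 = 2.173698 - (1.768641)/(14.174888) = 2.048925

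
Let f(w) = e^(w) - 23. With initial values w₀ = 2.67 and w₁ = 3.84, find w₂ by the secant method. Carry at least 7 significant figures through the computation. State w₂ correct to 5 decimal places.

Secant update: w_(k+1) = w_k − f(w_k)·(w_k − w_(k-1))/(f(w_k) − f(w_(k-1))).
f(w_0) = -8.560031, f(w_1) = 23.525474
w_2 = 3.840000 - (23.525474)·(3.840000 - 2.670000)/(23.525474 - (-8.560031)) = 2.982142; f(w_2) = -3.269965

2.98214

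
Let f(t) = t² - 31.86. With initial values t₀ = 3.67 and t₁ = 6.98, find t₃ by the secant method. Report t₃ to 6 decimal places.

5.617749

f(t_0) = -18.391100, f(t_1) = 16.860400
t_2 = 6.980000 - (16.860400)·(6.980000 - 3.670000)/(16.860400 - (-18.391100)) = 5.396864; f(t_2) = -2.733861
t_3 = 5.396864 - (-2.733861)·(5.396864 - 6.980000)/(-2.733861 - (16.860400)) = 5.617749; f(t_3) = -0.300901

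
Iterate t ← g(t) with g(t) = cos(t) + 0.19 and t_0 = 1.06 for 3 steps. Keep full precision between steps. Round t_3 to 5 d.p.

0.75672

t_1 = g(1.060000) = 0.678872
t_2 = g(0.678872) = 0.968281
t_3 = g(0.968281) = 0.756716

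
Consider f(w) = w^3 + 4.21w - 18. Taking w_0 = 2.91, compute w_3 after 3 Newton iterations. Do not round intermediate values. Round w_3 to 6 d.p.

2.094180

Newton update: w ← w − f(w)/f'(w).
f'(w) = 3w^2 + 4.21
w_0 = 2.910000: f = 18.893271, f' = 29.614300 → w_1 = 2.910000 - (18.893271)/(29.614300) = 2.272022
w_1 = 2.272022: f = 3.293582, f' = 19.696252 → w_2 = 2.272022 - (3.293582)/(19.696252) = 2.104803
w_2 = 2.104803: f = 0.185916, f' = 17.500591 → w_3 = 2.104803 - (0.185916)/(17.500591) = 2.094180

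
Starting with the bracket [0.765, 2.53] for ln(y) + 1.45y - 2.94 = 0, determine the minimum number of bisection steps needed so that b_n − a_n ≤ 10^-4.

Initial width b − a = 2.53 − 0.765 = 1.765000.
After n steps the width is (b−a)/2^n; need (b−a)/2^n ≤ 10^-4.
So n ≥ log₂(1.765000/10^-4) = log₂(17650.0000) ≈ 14.1074.
Hence n = 15.

15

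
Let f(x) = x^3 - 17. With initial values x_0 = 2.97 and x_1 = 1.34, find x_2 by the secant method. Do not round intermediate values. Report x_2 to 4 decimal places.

f(x_0) = 9.198073, f(x_1) = -14.593896
x_2 = 1.340000 - (-14.593896)·(1.340000 - 2.970000)/(-14.593896 - (9.198073)) = 2.339835; f(x_2) = -4.189801

2.3398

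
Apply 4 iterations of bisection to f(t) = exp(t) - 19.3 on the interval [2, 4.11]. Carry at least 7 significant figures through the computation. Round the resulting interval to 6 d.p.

f(2.000000) = -11.910944, f(4.110000) = 41.646718 (opposite signs)
step 1: m = 3.055000, f(m) = 1.921186 > 0 → root in [2.000000, 3.055000]
step 2: m = 2.527500, f(m) = -6.777838 < 0 → root in [2.527500, 3.055000]
step 3: m = 2.791250, f(m) = -2.998616 < 0 → root in [2.791250, 3.055000]
step 4: m = 2.923125, f(m) = -0.700680 < 0 → root in [2.923125, 3.055000]

[2.923125, 3.055000]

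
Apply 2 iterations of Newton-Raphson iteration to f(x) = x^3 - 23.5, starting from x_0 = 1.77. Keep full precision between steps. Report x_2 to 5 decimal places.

3.03189

f'(x) = 3x^2
x_0 = 1.770000: f = -17.954767, f' = 9.398700 → x_1 = 1.770000 - (-17.954767)/(9.398700) = 3.680346
x_1 = 3.680346: f = 26.350082, f' = 40.634835 → x_2 = 3.680346 - (26.350082)/(40.634835) = 3.031885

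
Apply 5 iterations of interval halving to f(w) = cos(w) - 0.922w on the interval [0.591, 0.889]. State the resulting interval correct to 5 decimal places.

f(0.591000) = 0.285482, f(0.889000) = -0.189469 (opposite signs)
step 1: m = 0.740000, f(m) = 0.056189 > 0 → root in [0.740000, 0.889000]
step 2: m = 0.814500, f(m) = -0.064737 < 0 → root in [0.740000, 0.814500]
step 3: m = 0.777250, f(m) = -0.003780 < 0 → root in [0.740000, 0.777250]
step 4: m = 0.758625, f(m) = 0.026330 > 0 → root in [0.758625, 0.777250]
step 5: m = 0.767937, f(m) = 0.011307 > 0 → root in [0.767937, 0.777250]

[0.76794, 0.77725]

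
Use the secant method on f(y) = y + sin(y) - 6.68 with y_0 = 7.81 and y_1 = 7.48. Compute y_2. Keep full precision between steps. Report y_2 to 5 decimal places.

f(y_0) = 2.129033, f(y_1) = 1.730880
y_2 = 7.480000 - (1.730880)·(7.480000 - 7.810000)/(1.730880 - (2.129033)) = 6.045399; f(y_2) = -0.870153

6.04540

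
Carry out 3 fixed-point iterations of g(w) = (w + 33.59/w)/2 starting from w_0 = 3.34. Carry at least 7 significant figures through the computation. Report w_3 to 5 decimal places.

w_1 = g(3.340000) = 6.698443
w_2 = g(6.698443) = 5.856521
w_3 = g(5.856521) = 5.796004

5.79600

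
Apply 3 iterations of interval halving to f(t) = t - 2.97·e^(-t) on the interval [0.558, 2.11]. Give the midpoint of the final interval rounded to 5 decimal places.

1.04300

f(0.558000) = -1.141887, f(2.110000) = 1.749923 (opposite signs)
step 1: m = 1.334000, f(m) = 0.551638 > 0 → root in [0.558000, 1.334000]
step 2: m = 0.946000, f(m) = -0.207225 < 0 → root in [0.946000, 1.334000]
step 3: m = 1.140000, f(m) = 0.190138 > 0 → root in [0.946000, 1.140000]
Midpoint of [0.946000, 1.140000] = 1.043000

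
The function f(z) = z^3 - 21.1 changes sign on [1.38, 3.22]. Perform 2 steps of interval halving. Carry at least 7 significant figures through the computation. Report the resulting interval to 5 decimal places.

f(1.380000) = -18.471928, f(3.220000) = 12.286248 (opposite signs)
step 1: m = 2.300000, f(m) = -8.933000 < 0 → root in [2.300000, 3.220000]
step 2: m = 2.760000, f(m) = -0.075424 < 0 → root in [2.760000, 3.220000]

[2.76000, 3.22000]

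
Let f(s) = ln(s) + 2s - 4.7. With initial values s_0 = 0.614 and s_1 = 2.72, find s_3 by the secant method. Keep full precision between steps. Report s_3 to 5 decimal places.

Secant update: s_(k+1) = s_k − f(s_k)·(s_k − s_(k-1))/(f(s_k) − f(s_(k-1))).
f(s_0) = -3.959760, f(s_1) = 1.740632
s_2 = 2.720000 - (1.740632)·(2.720000 - 0.614000)/(1.740632 - (-3.959760)) = 2.076927; f(s_2) = 0.184742
s_3 = 2.076927 - (0.184742)·(2.076927 - 2.720000)/(0.184742 - (1.740632)) = 2.000570; f(s_3) = -0.005429

2.00057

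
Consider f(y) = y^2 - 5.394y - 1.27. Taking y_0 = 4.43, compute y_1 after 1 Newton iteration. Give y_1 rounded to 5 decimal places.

Newton update: y ← y − f(y)/f'(y).
f'(y) = 2y - 5.394
y_0 = 4.430000: f = -5.540520, f' = 3.466000 → y_1 = 4.430000 - (-5.540520)/(3.466000) = 6.028534

6.02853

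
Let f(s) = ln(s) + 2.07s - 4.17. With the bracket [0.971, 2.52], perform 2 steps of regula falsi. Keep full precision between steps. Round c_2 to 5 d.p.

1.74804

f(0.971000) = -2.189459, f(2.520000) = 1.970659
step 1: c = 1.786235, f(c) = 0.107615 > 0 → new bracket [0.971000, 1.786235]
step 2: c = 1.748042, f(c) = 0.006943 > 0 → new bracket [0.971000, 1.748042]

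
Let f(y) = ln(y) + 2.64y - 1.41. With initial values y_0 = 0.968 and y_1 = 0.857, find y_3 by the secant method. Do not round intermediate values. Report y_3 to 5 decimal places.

0.68053

f(y_0) = 1.112997, f(y_1) = 0.698163
y_2 = 0.857000 - (0.698163)·(0.857000 - 0.968000)/(0.698163 - (1.112997)) = 0.670188; f(y_2) = -0.040901
y_3 = 0.670188 - (-0.040901)·(0.670188 - 0.857000)/(-0.040901 - (0.698163)) = 0.680526; f(y_3) = 0.001701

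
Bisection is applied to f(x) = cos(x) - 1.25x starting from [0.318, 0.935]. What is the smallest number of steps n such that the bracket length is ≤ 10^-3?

10

Initial width b − a = 0.935 − 0.318 = 0.617000.
After n steps the width is (b−a)/2^n; need (b−a)/2^n ≤ 10^-3.
So n ≥ log₂(0.617000/10^-3) = log₂(617.0000) ≈ 9.2691.
Hence n = 10.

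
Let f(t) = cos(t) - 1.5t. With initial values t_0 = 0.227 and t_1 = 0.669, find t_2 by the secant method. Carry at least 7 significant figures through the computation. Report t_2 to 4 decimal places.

f(t_0) = 0.633846, f(t_1) = -0.219058
t_2 = 0.669000 - (-0.219058)·(0.669000 - 0.227000)/(-0.219058 - (0.633846)) = 0.555478; f(t_2) = 0.016432

0.5555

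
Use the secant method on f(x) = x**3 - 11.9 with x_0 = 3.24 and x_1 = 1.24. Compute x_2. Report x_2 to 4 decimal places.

Secant update: x_(k+1) = x_k − f(x_k)·(x_k − x_(k-1))/(f(x_k) − f(x_(k-1))).
f(x_0) = 22.112224, f(x_1) = -9.993376
x_2 = 1.240000 - (-9.993376)·(1.240000 - 3.240000)/(-9.993376 - (22.112224)) = 1.862532; f(x_2) = -5.438833

1.8625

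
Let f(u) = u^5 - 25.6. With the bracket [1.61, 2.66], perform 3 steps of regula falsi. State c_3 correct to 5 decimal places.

1.85834

False-position update: c = (a·f(b) − b·f(a))/(f(b) − f(a)); replace the endpoint whose sign matches f(c).
f(1.610000) = -14.782438, f(2.660000) = 107.570547
step 1: c = 1.736859, f(c) = -9.793976 < 0 → new bracket [1.736859, 2.660000]
step 2: c = 1.813894, f(c) = -5.963693 < 0 → new bracket [1.813894, 2.660000]
step 3: c = 1.858338, f(c) = -3.437241 < 0 → new bracket [1.858338, 2.660000]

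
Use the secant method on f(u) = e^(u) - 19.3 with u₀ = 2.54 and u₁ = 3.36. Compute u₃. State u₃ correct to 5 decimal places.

f(u_0) = -6.620329, f(u_1) = 9.489191
u_2 = 3.360000 - (9.489191)·(3.360000 - 2.540000)/(9.489191 - (-6.620329)) = 2.876985; f(u_2) = -1.539352
u_3 = 2.876985 - (-1.539352)·(2.876985 - 3.360000)/(-1.539352 - (9.489191)) = 2.944404; f(u_3) = -0.300667

2.94440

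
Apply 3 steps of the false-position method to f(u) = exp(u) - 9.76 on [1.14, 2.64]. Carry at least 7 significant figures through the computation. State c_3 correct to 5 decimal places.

2.27156

False-position update: c = (a·f(b) − b·f(a))/(f(b) − f(a)); replace the endpoint whose sign matches f(c).
f(1.140000) = -6.633232, f(2.640000) = 4.253204
step 1: c = 2.053967, f(c) = -1.961219 < 0 → new bracket [2.053967, 2.640000]
step 2: c = 2.238914, f(c) = -0.376861 < 0 → new bracket [2.238914, 2.640000]
step 3: c = 2.271560, f(c) = -0.065483 < 0 → new bracket [2.271560, 2.640000]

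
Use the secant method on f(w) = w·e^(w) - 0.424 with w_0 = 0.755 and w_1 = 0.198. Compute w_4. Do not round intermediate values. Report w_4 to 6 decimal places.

0.310611

f(w_0) = 1.182347, f(w_1) = -0.182645
w_2 = 0.198000 - (-0.182645)·(0.198000 - 0.755000)/(-0.182645 - (1.182347)) = 0.272530; f(w_2) = -0.066090
w_3 = 0.272530 - (-0.066090)·(0.272530 - 0.198000)/(-0.066090 - (-0.182645)) = 0.314791; f(w_3) = 0.007256
w_4 = 0.314791 - (0.007256)·(0.314791 - 0.272530)/(0.007256 - (-0.066090)) = 0.310611; f(w_4) = -0.000247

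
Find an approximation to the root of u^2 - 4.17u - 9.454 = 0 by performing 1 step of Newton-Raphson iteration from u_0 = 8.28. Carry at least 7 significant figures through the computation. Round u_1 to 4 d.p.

Newton update: u ← u − f(u)/f'(u).
f'(u) = 2u - 4.17
u_0 = 8.280000: f = 24.576800, f' = 12.390000 → u_1 = 8.280000 - (24.576800)/(12.390000) = 6.296400

6.2964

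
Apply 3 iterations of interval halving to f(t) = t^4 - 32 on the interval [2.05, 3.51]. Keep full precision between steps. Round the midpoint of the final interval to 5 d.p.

2.32375

f(2.050000) = -14.338994, f(3.510000) = 119.784864 (opposite signs)
step 1: m = 2.780000, f(m) = 27.728167 > 0 → root in [2.050000, 2.780000]
step 2: m = 2.415000, f(m) = 2.014848 > 0 → root in [2.050000, 2.415000]
step 3: m = 2.232500, f(m) = -7.159183 < 0 → root in [2.232500, 2.415000]
Midpoint of [2.232500, 2.415000] = 2.323750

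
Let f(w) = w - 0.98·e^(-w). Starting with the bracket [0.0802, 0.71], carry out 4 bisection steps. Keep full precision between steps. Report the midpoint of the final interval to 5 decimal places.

f(0.080200) = -0.824273, f(0.710000) = 0.228189 (opposite signs)
step 1: m = 0.395100, f(m) = -0.265040 < 0 → root in [0.395100, 0.710000]
step 2: m = 0.552550, f(m) = -0.011421 < 0 → root in [0.552550, 0.710000]
step 3: m = 0.631275, f(m) = 0.110000 > 0 → root in [0.552550, 0.631275]
step 4: m = 0.591913, f(m) = 0.049710 > 0 → root in [0.552550, 0.591913]
Midpoint of [0.552550, 0.591913] = 0.572231

0.57223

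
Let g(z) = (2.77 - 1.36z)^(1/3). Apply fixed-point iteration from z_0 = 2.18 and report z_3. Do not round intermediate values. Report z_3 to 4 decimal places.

z_1 = g(2.180000) = -0.579691
z_2 = g(-0.579691) = 1.526690
z_3 = g(1.526690) = 0.885233

0.8852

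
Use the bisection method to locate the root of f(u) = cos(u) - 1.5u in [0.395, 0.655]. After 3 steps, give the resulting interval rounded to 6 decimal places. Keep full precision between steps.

f(0.395000) = 0.330497, f(0.655000) = -0.189452 (opposite signs)
step 1: m = 0.525000, f(m) = 0.077824 > 0 → root in [0.525000, 0.655000]
step 2: m = 0.590000, f(m) = -0.054059 < 0 → root in [0.525000, 0.590000]
step 3: m = 0.557500, f(m) = 0.012330 > 0 → root in [0.557500, 0.590000]

[0.557500, 0.590000]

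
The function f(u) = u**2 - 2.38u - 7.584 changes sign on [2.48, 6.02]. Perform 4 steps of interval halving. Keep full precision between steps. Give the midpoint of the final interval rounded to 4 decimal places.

f(2.480000) = -7.336000, f(6.020000) = 14.328800 (opposite signs)
step 1: m = 4.250000, f(m) = 0.363500 > 0 → root in [2.480000, 4.250000]
step 2: m = 3.365000, f(m) = -4.269475 < 0 → root in [3.365000, 4.250000]
step 3: m = 3.807500, f(m) = -2.148794 < 0 → root in [3.807500, 4.250000]
step 4: m = 4.028750, f(m) = -0.941598 < 0 → root in [4.028750, 4.250000]
Midpoint of [4.028750, 4.250000] = 4.139375

4.1394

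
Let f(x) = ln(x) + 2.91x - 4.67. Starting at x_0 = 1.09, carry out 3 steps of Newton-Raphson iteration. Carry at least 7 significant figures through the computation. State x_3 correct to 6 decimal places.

1.471960

f'(x) = 1/x + 2.91
x_0 = 1.090000: f = -1.411922, f' = 3.827431 → x_1 = 1.090000 - (-1.411922)/(3.827431) = 1.458896
x_1 = 1.458896: f = -0.046934, f' = 3.595450 → x_2 = 1.458896 - (-0.046934)/(3.595450) = 1.471949
x_2 = 1.471949: f = -0.000040, f' = 3.589371 → x_3 = 1.471949 - (-0.000040)/(3.589371) = 1.471960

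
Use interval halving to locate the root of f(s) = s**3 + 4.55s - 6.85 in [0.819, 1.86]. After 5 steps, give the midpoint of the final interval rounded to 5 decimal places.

1.16058

f(0.819000) = -2.574197, f(1.860000) = 8.047856 (opposite signs)
step 1: m = 1.339500, f(m) = 1.648137 > 0 → root in [0.819000, 1.339500]
step 2: m = 1.079250, f(m) = -0.682323 < 0 → root in [1.079250, 1.339500]
step 3: m = 1.209375, f(m) = 0.421473 > 0 → root in [1.079250, 1.209375]
step 4: m = 1.144313, f(m) = -0.144957 < 0 → root in [1.144313, 1.209375]
step 5: m = 1.176844, f(m) = 0.134522 > 0 → root in [1.144313, 1.176844]
Midpoint of [1.144313, 1.176844] = 1.160578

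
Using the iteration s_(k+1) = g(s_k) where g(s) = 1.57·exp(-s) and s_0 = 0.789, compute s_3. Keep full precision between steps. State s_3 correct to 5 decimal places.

0.72738

s_1 = g(0.789000) = 0.713249
s_2 = g(0.713249) = 0.769377
s_3 = g(0.769377) = 0.727383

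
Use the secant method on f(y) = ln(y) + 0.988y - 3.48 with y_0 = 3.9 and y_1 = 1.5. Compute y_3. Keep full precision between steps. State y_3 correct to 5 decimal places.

2.57388

f(y_0) = 1.734177, f(y_1) = -1.592535
y_2 = 1.500000 - (-1.592535)·(1.500000 - 3.900000)/(-1.592535 - (1.734177)) = 2.648908; f(y_2) = 0.111268
y_3 = 2.648908 - (0.111268)·(2.648908 - 1.500000)/(0.111268 - (-1.592535)) = 2.573877; f(y_3) = 0.008404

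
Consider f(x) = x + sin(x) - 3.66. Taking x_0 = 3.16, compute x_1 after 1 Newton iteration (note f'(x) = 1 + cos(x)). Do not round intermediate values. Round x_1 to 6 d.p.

x_0 = 3.160000: f = -0.518406, f' = 0.000169 → x_1 = 3.160000 - (-0.518406)/(0.000169) = 3063.221565

3063.221565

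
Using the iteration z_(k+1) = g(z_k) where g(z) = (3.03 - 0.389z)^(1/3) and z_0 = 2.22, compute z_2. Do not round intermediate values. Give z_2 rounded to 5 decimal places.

1.36202

z_1 = g(2.220000) = 1.293940
z_2 = g(1.293940) = 1.362016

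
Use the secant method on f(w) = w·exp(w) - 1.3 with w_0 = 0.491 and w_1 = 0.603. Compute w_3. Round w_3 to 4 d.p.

0.6666

f(w_0) = -0.497731, f(w_1) = -0.197961
w_2 = 0.603000 - (-0.197961)·(0.603000 - 0.491000)/(-0.197961 - (-0.497731)) = 0.676962; f(w_2) = 0.032188
w_3 = 0.676962 - (0.032188)·(0.676962 - 0.603000)/(0.032188 - (-0.197961)) = 0.666618; f(w_3) = -0.001668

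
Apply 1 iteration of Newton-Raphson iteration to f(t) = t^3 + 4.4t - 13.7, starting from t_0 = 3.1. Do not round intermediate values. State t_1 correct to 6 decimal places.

Newton update: t ← t − f(t)/f'(t).
f'(t) = 3t^2 + 4.4
t_0 = 3.100000: f = 29.731000, f' = 33.230000 → t_1 = 3.100000 - (29.731000)/(33.230000) = 2.205296

2.205296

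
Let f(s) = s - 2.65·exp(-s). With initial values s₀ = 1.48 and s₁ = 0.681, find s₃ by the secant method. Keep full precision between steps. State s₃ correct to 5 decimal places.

Secant update: s_(k+1) = s_k − f(s_k)·(s_k − s_(k-1))/(f(s_k) − f(s_(k-1))).
f(s_0) = 0.876760, f(s_1) = -0.660193
s_2 = 0.681000 - (-0.660193)·(0.681000 - 1.480000)/(-0.660193 - (0.876760)) = 1.024208; f(s_2) = 0.072644
s_3 = 1.024208 - (0.072644)·(1.024208 - 0.681000)/(0.072644 - (-0.660193)) = 0.990187; f(s_3) = 0.005692

0.99019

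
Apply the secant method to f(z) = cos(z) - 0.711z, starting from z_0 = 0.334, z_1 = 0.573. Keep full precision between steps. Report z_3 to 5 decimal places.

f(z_0) = 0.707265, f(z_1) = 0.432875
z_2 = 0.573000 - (0.432875)·(0.573000 - 0.334000)/(0.432875 - (0.707265)) = 0.950045; f(z_2) = -0.093836
z_3 = 0.950045 - (-0.093836)·(0.950045 - 0.573000)/(-0.093836 - (0.432875)) = 0.882873; f(z_3) = 0.007211

0.88287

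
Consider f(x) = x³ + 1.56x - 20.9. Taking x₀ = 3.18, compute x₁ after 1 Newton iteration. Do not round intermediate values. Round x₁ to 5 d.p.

2.67155

f'(x) = 3x² + 1.56
x_0 = 3.180000: f = 16.218232, f' = 31.897200 → x_1 = 3.180000 - (16.218232)/(31.897200) = 2.671547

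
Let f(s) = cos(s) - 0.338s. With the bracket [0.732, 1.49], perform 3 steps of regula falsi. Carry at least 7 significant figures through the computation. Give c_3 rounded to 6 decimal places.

1.165747

f(0.732000) = 0.496423, f(1.490000) = -0.422912
step 1: c = 1.141306, f(c) = 0.030647 > 0 → new bracket [1.141306, 1.490000]
step 2: c = 1.164867, f(c) = 0.001148 > 0 → new bracket [1.164867, 1.490000]
step 3: c = 1.165747, f(c) = 0.000042 > 0 → new bracket [1.165747, 1.490000]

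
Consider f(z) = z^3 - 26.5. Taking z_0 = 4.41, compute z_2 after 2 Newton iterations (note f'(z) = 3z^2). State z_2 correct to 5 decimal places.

3.02954

Newton update: z ← z − f(z)/f'(z).
z_0 = 4.410000: f = 59.266121, f' = 58.344300 → z_1 = 4.410000 - (59.266121)/(58.344300) = 3.394200
z_1 = 3.394200: f = 12.603210, f' = 34.561788 → z_2 = 3.394200 - (12.603210)/(34.561788) = 3.029543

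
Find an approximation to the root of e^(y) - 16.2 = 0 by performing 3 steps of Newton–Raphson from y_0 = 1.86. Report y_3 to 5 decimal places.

Newton update: y ← y − f(y)/f'(y).
f'(y) = e^(y)
y_0 = 1.860000: f = -9.776263, f' = 6.423737 → y_1 = 1.860000 - (-9.776263)/(6.423737) = 3.381897
y_1 = 3.381897: f = 13.226529, f' = 29.426529 → y_2 = 3.381897 - (13.226529)/(29.426529) = 2.932420
y_2 = 2.932420: f = 2.573011, f' = 18.773011 → y_3 = 2.932420 - (2.573011)/(18.773011) = 2.795361

2.79536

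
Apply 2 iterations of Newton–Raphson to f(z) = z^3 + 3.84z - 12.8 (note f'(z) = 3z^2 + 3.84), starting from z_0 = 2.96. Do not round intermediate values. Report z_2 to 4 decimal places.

1.8446

Newton update: z ← z − f(z)/f'(z).
z_0 = 2.960000: f = 24.500736, f' = 30.124800 → z_1 = 2.960000 - (24.500736)/(30.124800) = 2.146692
z_1 = 2.146692: f = 5.335872, f' = 17.664862 → z_2 = 2.146692 - (5.335872)/(17.664862) = 1.844631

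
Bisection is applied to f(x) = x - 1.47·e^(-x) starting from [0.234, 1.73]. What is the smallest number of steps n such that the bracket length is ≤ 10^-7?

Initial width b − a = 1.73 − 0.234 = 1.496000.
After n steps the width is (b−a)/2^n; need (b−a)/2^n ≤ 10^-7.
So n ≥ log₂(1.496000/10^-7) = log₂(14960000.0000) ≈ 23.8346.
Hence n = 24.

24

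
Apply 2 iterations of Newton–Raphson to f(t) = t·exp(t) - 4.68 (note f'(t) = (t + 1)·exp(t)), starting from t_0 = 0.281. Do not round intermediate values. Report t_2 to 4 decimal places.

2.1549

Newton update: t ← t − f(t)/f'(t).
t_0 = 0.281000: f = -4.307829, f' = 1.696625 → t_1 = 0.281000 - (-4.307829)/(1.696625) = 2.820057
t_1 = 2.820057: f = 42.634402, f' = 64.092216 → t_2 = 2.820057 - (42.634402)/(64.092216) = 2.154853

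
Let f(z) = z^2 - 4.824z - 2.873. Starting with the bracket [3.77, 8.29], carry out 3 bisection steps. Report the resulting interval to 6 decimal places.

[4.900000, 5.465000]

f(3.770000) = -6.846580, f(8.290000) = 25.860140 (opposite signs)
step 1: m = 6.030000, f(m) = 4.399180 > 0 → root in [3.770000, 6.030000]
step 2: m = 4.900000, f(m) = -2.500600 < 0 → root in [4.900000, 6.030000]
step 3: m = 5.465000, f(m) = 0.630065 > 0 → root in [4.900000, 5.465000]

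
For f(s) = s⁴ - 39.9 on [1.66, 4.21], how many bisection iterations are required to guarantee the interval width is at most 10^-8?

Initial width b − a = 4.21 − 1.66 = 2.550000.
After n steps the width is (b−a)/2^n; need (b−a)/2^n ≤ 10^-8.
So n ≥ log₂(2.550000/10^-8) = log₂(255000000.0000) ≈ 27.9259.
Hence n = 28.

28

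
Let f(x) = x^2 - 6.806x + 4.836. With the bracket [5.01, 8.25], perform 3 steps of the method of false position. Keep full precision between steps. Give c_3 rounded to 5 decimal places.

5.96644

f(5.010000) = -4.161960, f(8.250000) = 16.749000
step 1: c = 5.654865, f(c) = -1.673512 < 0 → new bracket [5.654865, 8.250000]
step 2: c = 5.890609, f(c) = -0.556211 < 0 → new bracket [5.890609, 8.250000]
step 3: c = 5.966443, f(c) = -0.173171 < 0 → new bracket [5.966443, 8.250000]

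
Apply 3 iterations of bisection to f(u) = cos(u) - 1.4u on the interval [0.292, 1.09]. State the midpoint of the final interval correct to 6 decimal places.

f(0.292000) = 0.548870, f(1.090000) = -1.063515 (opposite signs)
step 1: m = 0.691000, f(m) = -0.196791 < 0 → root in [0.292000, 0.691000]
step 2: m = 0.491500, f(m) = 0.193526 > 0 → root in [0.491500, 0.691000]
step 3: m = 0.591250, f(m) = 0.002495 > 0 → root in [0.591250, 0.691000]
Midpoint of [0.591250, 0.691000] = 0.641125

0.641125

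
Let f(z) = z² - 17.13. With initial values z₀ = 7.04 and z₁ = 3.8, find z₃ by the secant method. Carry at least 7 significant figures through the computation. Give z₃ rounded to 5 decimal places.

4.14276

Secant update: z_(k+1) = z_k − f(z_k)·(z_k − z_(k-1))/(f(z_k) − f(z_(k-1))).
f(z_0) = 32.431600, f(z_1) = -2.690000
z_2 = 3.800000 - (-2.690000)·(3.800000 - 7.040000)/(-2.690000 - (32.431600)) = 4.048155; f(z_2) = -0.742441
z_3 = 4.048155 - (-0.742441)·(4.048155 - 3.800000)/(-0.742441 - (-2.690000)) = 4.142756; f(z_3) = 0.032425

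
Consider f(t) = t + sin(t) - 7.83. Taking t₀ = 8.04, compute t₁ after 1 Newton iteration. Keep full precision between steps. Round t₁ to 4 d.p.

6.5766

Newton update: t ← t − f(t)/f'(t).
f'(t) = 1 + cos(t)
t_0 = 8.040000: f = 1.192748, f' = 0.815053 → t_1 = 8.040000 - (1.192748)/(0.815053) = 6.576599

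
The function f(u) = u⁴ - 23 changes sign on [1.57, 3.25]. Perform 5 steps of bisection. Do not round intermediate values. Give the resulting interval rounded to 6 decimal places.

f(1.570000) = -16.924268, f(3.250000) = 88.566406 (opposite signs)
step 1: m = 2.410000, f(m) = 10.734026 > 0 → root in [1.570000, 2.410000]
step 2: m = 1.990000, f(m) = -7.317608 < 0 → root in [1.990000, 2.410000]
step 3: m = 2.200000, f(m) = 0.425600 > 0 → root in [1.990000, 2.200000]
step 4: m = 2.095000, f(m) = -3.736460 < 0 → root in [2.095000, 2.200000]
step 5: m = 2.147500, f(m) = -1.731704 < 0 → root in [2.147500, 2.200000]

[2.147500, 2.200000]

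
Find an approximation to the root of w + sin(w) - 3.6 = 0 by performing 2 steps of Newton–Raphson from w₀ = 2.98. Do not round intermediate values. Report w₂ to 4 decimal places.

f'(w) = 1 + cos(w)
w_0 = 2.980000: f = -0.459110, f' = 0.013028 → w_1 = 2.980000 - (-0.459110)/(0.013028) = 38.221019
w_1 = 38.221019: f = 35.119554, f' = 1.866870 → w_2 = 38.221019 - (35.119554)/(1.866870) = 19.409020

19.4090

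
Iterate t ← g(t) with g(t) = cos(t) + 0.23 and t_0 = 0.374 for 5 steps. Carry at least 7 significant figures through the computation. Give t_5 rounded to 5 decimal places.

t_1 = g(0.374000) = 1.160873
t_2 = g(1.160873) = 0.628539
t_3 = g(0.628539) = 1.038888
t_4 = g(1.038888) = 0.737179
t_5 = g(0.737179) = 0.970368

0.97037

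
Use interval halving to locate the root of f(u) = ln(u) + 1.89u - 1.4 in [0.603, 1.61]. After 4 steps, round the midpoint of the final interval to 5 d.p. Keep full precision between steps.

0.82328

f(0.603000) = -0.766168, f(1.610000) = 2.119134 (opposite signs)
step 1: m = 1.106500, f(m) = 0.792487 > 0 → root in [0.603000, 1.106500]
step 2: m = 0.854750, f(m) = 0.058531 > 0 → root in [0.603000, 0.854750]
step 3: m = 0.728875, f(m) = -0.338679 < 0 → root in [0.728875, 0.854750]
step 4: m = 0.791813, f(m) = -0.136905 < 0 → root in [0.791813, 0.854750]
Midpoint of [0.791813, 0.854750] = 0.823281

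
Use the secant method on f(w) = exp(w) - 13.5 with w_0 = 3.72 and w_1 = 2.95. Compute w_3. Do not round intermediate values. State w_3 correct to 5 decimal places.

f(w_0) = 27.764394, f(w_1) = 5.605954
w_2 = 2.950000 - (5.605954)·(2.950000 - 3.720000)/(5.605954 - (27.764394)) = 2.755195; f(w_2) = 2.224100
w_3 = 2.755195 - (2.224100)·(2.755195 - 2.950000)/(2.224100 - (5.605954)) = 2.627079; f(w_3) = 0.333309

2.62708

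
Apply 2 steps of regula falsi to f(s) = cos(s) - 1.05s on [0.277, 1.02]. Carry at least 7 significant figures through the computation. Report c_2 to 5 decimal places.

0.71573

f(0.277000) = 0.671030, f(1.020000) = -0.547634
step 1: c = 0.686116, f(c) = 0.053290 > 0 → new bracket [0.686116, 1.020000]
step 2: c = 0.715725, f(c) = 0.003106 > 0 → new bracket [0.715725, 1.020000]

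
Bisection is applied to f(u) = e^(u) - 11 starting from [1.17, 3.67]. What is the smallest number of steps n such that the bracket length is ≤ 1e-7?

25

Initial width b − a = 3.67 − 1.17 = 2.500000.
After n steps the width is (b−a)/2^n; need (b−a)/2^n ≤ 1e-7.
So n ≥ log₂(2.500000/1e-7) = log₂(25000000.0000) ≈ 24.5754.
Hence n = 25.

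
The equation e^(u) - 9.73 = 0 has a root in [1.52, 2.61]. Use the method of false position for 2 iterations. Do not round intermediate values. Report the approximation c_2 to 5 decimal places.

False-position update: c = (a·f(b) − b·f(a))/(f(b) − f(a)); replace the endpoint whose sign matches f(c).
f(1.520000) = -5.157775, f(2.610000) = 3.869051
step 1: c = 2.142807, f(c) = -1.206667 < 0 → new bracket [2.142807, 2.610000]
step 2: c = 2.253875, f(c) = -0.205431 < 0 → new bracket [2.253875, 2.610000]

2.25387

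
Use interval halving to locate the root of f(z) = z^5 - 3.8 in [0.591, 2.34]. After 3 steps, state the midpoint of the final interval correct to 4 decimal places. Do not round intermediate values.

1.3562

f(0.591000) = -3.727900, f(2.340000) = 66.358337 (opposite signs)
step 1: m = 1.465500, f(m) = 2.959726 > 0 → root in [0.591000, 1.465500]
step 2: m = 1.028250, f(m) = -2.650541 < 0 → root in [1.028250, 1.465500]
step 3: m = 1.246875, f(m) = -0.786199 < 0 → root in [1.246875, 1.465500]
Midpoint of [1.246875, 1.465500] = 1.356187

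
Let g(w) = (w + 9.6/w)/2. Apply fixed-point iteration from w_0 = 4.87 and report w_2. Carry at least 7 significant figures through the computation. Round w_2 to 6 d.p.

w_1 = g(4.870000) = 3.420626
w_2 = g(3.420626) = 3.113565

3.113565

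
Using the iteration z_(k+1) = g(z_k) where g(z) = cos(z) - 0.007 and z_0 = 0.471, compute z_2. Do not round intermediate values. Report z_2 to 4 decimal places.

0.6270

z_1 = g(0.471000) = 0.884115
z_2 = g(0.884115) = 0.626974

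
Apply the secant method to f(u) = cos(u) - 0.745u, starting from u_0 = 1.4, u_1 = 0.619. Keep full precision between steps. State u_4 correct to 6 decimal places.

0.867789

f(u_0) = -0.873033, f(u_1) = 0.353304
u_2 = 0.619000 - (0.353304)·(0.619000 - 1.400000)/(0.353304 - (-0.873033)) = 0.844004; f(u_2) = 0.035693
u_3 = 0.844004 - (0.035693)·(0.844004 - 0.619000)/(0.035693 - (0.353304)) = 0.869290; f(u_3) = -0.002252
u_4 = 0.869290 - (-0.002252)·(0.869290 - 0.844004)/(-0.002252 - (0.035693)) = 0.867789; f(u_4) = 0.000012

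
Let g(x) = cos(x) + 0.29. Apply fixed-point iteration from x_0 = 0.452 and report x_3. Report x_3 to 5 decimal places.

x_1 = g(0.452000) = 1.189575
x_2 = g(1.189575) = 0.662054
x_3 = g(0.662054) = 1.078731

1.07873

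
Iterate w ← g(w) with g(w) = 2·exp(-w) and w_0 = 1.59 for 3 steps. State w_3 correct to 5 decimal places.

w_1 = g(1.590000) = 0.407851
w_2 = g(0.407851) = 1.330156
w_3 = g(1.330156) = 0.528872

0.52887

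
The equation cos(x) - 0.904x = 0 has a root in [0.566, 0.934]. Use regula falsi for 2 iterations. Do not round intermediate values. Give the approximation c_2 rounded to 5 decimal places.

0.78337

f(0.566000) = 0.332389, f(0.934000) = -0.249713
step 1: c = 0.776133, f(c) = 0.012003 > 0 → new bracket [0.776133, 0.934000]
step 2: c = 0.783374, f(c) = 0.000367 > 0 → new bracket [0.783374, 0.934000]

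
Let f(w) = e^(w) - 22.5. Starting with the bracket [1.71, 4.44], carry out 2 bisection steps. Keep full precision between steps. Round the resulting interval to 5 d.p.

[3.07500, 3.75750]

f(1.710000) = -16.971039, f(4.440000) = 62.274942 (opposite signs)
step 1: m = 3.075000, f(m) = -0.850118 < 0 → root in [3.075000, 4.440000]
step 2: m = 3.757500, f(m) = 20.341189 > 0 → root in [3.075000, 3.757500]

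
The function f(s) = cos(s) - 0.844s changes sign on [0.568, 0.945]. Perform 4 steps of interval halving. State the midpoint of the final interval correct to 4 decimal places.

f(0.568000) = 0.363587, f(0.945000) = -0.211837 (opposite signs)
step 1: m = 0.756500, f(m) = 0.088757 > 0 → root in [0.756500, 0.945000]
step 2: m = 0.850750, f(m) = -0.058613 < 0 → root in [0.756500, 0.850750]
step 3: m = 0.803625, f(m) = 0.015842 > 0 → root in [0.803625, 0.850750]
step 4: m = 0.827187, f(m) = -0.021198 < 0 → root in [0.803625, 0.827187]
Midpoint of [0.803625, 0.827187] = 0.815406

0.8154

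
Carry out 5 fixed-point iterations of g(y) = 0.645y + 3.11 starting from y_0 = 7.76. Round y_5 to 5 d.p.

y_1 = g(7.760000) = 8.115200
y_2 = g(8.115200) = 8.344304
y_3 = g(8.344304) = 8.492076
y_4 = g(8.492076) = 8.587389
y_5 = g(8.587389) = 8.648866

8.64887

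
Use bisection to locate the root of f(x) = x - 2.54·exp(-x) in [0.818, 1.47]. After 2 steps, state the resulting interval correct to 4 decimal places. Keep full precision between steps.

[0.8180, 0.9810]

f(0.818000) = -0.302936, f(1.470000) = 0.885989 (opposite signs)
step 1: m = 1.144000, f(m) = 0.334903 > 0 → root in [0.818000, 1.144000]
step 2: m = 0.981000, f(m) = 0.028663 > 0 → root in [0.818000, 0.981000]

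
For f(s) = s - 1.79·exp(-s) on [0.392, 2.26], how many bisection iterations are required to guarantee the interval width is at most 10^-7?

25

Initial width b − a = 2.26 − 0.392 = 1.868000.
After n steps the width is (b−a)/2^n; need (b−a)/2^n ≤ 10^-7.
So n ≥ log₂(1.868000/10^-7) = log₂(18680000.0000) ≈ 24.1550.
Hence n = 25.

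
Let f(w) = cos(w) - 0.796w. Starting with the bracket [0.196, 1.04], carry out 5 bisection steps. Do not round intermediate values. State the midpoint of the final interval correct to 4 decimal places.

f(0.196000) = 0.824837, f(1.040000) = -0.321620 (opposite signs)
step 1: m = 0.618000, f(m) = 0.323111 > 0 → root in [0.618000, 1.040000]
step 2: m = 0.829000, f(m) = 0.015729 > 0 → root in [0.829000, 1.040000]
step 3: m = 0.934500, f(m) = -0.149641 < 0 → root in [0.829000, 0.934500]
step 4: m = 0.881750, f(m) = -0.066072 < 0 → root in [0.829000, 0.881750]
step 5: m = 0.855375, f(m) = -0.024943 < 0 → root in [0.829000, 0.855375]
Midpoint of [0.829000, 0.855375] = 0.842187

0.8422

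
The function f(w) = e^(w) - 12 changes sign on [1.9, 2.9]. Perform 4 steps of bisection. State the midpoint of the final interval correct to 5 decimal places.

2.49375

f(1.900000) = -5.314106, f(2.900000) = 6.174145 (opposite signs)
step 1: m = 2.400000, f(m) = -0.976824 < 0 → root in [2.400000, 2.900000]
step 2: m = 2.650000, f(m) = 2.154039 > 0 → root in [2.400000, 2.650000]
step 3: m = 2.525000, f(m) = 0.490895 > 0 → root in [2.400000, 2.525000]
step 4: m = 2.462500, f(m) = -0.265890 < 0 → root in [2.462500, 2.525000]
Midpoint of [2.462500, 2.525000] = 2.493750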